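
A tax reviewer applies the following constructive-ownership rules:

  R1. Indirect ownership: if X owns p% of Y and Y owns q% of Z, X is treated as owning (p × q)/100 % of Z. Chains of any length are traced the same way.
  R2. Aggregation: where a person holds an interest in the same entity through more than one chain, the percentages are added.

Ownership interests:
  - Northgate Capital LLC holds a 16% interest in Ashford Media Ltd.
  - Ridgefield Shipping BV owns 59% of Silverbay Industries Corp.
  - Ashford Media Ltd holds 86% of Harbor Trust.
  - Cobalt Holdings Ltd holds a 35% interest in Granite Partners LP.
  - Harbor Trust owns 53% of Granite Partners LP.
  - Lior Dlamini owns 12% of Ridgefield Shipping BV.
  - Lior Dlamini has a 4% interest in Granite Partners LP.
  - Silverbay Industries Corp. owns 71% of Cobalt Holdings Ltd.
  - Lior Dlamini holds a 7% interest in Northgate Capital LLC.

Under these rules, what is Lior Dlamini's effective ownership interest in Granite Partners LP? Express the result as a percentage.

Chain via Ridgefield Shipping BV → Silverbay Industries Corp. → Cobalt Holdings Ltd (R1): 12% × 59% × 71% × 35% = 1.75938% of Granite Partners LP.
Chain via Northgate Capital LLC → Ashford Media Ltd → Harbor Trust (R1): 7% × 16% × 86% × 53% = 0.510496% of Granite Partners LP.
Direct interest in Granite Partners LP: 4%.
Aggregating (R2): 1.75938% + 0.510496% + 4% = 6.269876%.

6.269876%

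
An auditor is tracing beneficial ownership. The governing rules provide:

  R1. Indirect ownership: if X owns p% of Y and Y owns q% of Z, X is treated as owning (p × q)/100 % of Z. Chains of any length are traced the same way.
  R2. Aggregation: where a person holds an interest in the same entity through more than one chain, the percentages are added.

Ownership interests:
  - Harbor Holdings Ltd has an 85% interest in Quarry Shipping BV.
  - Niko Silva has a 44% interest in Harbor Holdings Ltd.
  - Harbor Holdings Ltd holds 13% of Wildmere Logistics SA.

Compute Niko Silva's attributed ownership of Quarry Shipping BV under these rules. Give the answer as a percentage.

Chain via Harbor Holdings Ltd (R1): 44% × 85% = 37.4% of Quarry Shipping BV.

37.4%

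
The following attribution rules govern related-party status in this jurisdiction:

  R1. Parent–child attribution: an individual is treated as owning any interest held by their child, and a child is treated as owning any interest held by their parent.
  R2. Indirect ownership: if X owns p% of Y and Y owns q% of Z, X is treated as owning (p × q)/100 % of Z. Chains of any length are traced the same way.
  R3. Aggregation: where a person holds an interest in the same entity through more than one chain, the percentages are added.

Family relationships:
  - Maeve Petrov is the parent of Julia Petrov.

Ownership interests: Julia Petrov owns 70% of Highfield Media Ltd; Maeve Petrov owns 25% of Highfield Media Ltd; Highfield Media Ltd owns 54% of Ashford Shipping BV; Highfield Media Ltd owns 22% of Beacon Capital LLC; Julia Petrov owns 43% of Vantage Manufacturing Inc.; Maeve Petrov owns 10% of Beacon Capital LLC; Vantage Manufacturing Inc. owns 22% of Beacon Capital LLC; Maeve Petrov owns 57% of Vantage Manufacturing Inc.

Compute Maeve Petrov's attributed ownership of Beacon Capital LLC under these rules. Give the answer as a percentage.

52.9%

By parent–child attribution (R1), Maeve Petrov is treated as also owning Julia Petrov's interest in Highfield Media Ltd, giving 25% + 70% = 95%.
By parent–child attribution (R1), Maeve Petrov is treated as also owning Julia Petrov's interest in Vantage Manufacturing Inc, giving 57% + 43% = 100%.
Chain via Highfield Media Ltd (R2): 95% × 22% = 20.9% of Beacon Capital LLC.
Chain via Vantage Manufacturing Inc. (R2): 100% × 22% = 22% of Beacon Capital LLC.
Direct interest in Beacon Capital LLC: 10%.
Aggregating (R3): 20.9% + 22% + 10% = 52.9%.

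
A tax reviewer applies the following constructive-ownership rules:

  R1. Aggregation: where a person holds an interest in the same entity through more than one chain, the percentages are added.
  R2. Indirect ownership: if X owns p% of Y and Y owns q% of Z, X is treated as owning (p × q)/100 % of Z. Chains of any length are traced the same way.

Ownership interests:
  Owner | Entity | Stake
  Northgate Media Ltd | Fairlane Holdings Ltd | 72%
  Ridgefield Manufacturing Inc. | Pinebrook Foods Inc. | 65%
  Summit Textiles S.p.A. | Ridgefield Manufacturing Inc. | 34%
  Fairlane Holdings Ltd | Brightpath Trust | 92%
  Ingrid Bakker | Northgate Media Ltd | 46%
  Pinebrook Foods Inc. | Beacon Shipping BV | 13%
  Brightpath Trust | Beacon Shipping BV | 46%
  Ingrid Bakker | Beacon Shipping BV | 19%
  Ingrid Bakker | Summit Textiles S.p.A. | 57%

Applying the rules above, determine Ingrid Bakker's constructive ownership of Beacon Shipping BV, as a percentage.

Chain via Northgate Media Ltd → Fairlane Holdings Ltd → Brightpath Trust (R2): 46% × 72% × 92% × 46% = 14.016384% of Beacon Shipping BV.
Chain via Summit Textiles S.p.A. → Ridgefield Manufacturing Inc. → Pinebrook Foods Inc. (R2): 57% × 34% × 65% × 13% = 1.63761% of Beacon Shipping BV.
Direct interest in Beacon Shipping BV: 19%.
Aggregating (R1): 14.016384% + 1.63761% + 19% = 34.653994%.

34.653994%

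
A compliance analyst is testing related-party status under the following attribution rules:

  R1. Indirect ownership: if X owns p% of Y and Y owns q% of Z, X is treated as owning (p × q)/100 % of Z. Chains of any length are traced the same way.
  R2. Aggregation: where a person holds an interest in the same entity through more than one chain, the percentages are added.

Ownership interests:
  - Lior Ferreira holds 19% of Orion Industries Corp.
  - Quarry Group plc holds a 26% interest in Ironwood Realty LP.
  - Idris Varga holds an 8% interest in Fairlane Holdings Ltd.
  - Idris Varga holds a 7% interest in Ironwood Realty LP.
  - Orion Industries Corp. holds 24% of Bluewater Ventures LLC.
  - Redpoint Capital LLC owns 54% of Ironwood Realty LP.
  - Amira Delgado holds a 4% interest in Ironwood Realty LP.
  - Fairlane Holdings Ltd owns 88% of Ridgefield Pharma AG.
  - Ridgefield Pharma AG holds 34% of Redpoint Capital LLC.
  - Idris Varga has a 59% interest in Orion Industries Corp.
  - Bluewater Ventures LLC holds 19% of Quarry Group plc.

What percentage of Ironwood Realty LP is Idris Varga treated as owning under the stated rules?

Chain via Fairlane Holdings Ltd → Ridgefield Pharma AG → Redpoint Capital LLC (R1): 8% × 88% × 34% × 54% = 1.292544% of Ironwood Realty LP.
Chain via Orion Industries Corp. → Bluewater Ventures LLC → Quarry Group plc (R1): 59% × 24% × 19% × 26% = 0.699504% of Ironwood Realty LP.
Direct interest in Ironwood Realty LP: 7%.
Aggregating (R2): 1.292544% + 0.699504% + 7% = 8.992048%.

8.992048%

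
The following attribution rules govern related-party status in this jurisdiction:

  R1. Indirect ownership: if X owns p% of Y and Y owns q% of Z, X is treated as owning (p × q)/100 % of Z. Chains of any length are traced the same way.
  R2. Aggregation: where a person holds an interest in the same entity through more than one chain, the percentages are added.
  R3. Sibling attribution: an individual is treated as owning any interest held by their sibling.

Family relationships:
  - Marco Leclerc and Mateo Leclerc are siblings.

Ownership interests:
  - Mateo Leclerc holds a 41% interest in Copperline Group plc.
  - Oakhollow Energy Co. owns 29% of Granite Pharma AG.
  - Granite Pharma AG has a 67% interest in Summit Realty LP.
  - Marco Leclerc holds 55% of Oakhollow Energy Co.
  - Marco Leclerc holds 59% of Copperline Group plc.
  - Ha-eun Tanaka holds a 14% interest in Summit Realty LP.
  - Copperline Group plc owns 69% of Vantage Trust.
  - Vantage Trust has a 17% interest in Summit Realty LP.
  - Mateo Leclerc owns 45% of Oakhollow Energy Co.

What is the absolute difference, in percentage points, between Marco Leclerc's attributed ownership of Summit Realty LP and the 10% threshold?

21.16

By sibling attribution (R3), Marco Leclerc is treated as also owning Mateo Leclerc's interest in Copperline Group plc, giving 59% + 41% = 100%.
By sibling attribution (R3), Marco Leclerc is treated as also owning Mateo Leclerc's interest in Oakhollow Energy Co, giving 55% + 45% = 100%.
Chain via Copperline Group plc → Vantage Trust (R1): 100% × 69% × 17% = 11.73% of Summit Realty LP.
Chain via Oakhollow Energy Co. → Granite Pharma AG (R1): 100% × 29% × 67% = 19.43% of Summit Realty LP.
Aggregating (R2): 11.73% + 19.43% = 31.16%.
31.16% exceeds the 10% threshold by 21.16 percentage points.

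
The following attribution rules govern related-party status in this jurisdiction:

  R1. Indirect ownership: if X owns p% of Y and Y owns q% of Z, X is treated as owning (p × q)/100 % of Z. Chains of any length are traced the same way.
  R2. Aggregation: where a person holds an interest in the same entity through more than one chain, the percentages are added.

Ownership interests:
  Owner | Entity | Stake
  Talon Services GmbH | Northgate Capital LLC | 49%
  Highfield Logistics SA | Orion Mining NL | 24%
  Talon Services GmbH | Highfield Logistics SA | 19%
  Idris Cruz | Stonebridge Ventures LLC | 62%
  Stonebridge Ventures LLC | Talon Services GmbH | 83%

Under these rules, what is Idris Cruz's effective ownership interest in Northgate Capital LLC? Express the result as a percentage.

25.2154%

Chain via Stonebridge Ventures LLC → Talon Services GmbH (R1): 62% × 83% × 49% = 25.2154% of Northgate Capital LLC.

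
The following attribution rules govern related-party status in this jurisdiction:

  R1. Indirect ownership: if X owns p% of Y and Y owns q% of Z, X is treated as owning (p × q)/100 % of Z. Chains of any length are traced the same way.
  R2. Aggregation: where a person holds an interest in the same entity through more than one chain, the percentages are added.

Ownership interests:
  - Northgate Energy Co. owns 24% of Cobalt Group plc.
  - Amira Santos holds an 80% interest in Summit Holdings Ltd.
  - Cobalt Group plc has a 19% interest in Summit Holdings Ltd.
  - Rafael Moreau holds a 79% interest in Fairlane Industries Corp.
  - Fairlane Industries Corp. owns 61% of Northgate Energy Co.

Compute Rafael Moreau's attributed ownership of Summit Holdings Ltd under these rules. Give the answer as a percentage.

Chain via Fairlane Industries Corp. → Northgate Energy Co. → Cobalt Group plc (R1): 79% × 61% × 24% × 19% = 2.197464% of Summit Holdings Ltd.

2.197464%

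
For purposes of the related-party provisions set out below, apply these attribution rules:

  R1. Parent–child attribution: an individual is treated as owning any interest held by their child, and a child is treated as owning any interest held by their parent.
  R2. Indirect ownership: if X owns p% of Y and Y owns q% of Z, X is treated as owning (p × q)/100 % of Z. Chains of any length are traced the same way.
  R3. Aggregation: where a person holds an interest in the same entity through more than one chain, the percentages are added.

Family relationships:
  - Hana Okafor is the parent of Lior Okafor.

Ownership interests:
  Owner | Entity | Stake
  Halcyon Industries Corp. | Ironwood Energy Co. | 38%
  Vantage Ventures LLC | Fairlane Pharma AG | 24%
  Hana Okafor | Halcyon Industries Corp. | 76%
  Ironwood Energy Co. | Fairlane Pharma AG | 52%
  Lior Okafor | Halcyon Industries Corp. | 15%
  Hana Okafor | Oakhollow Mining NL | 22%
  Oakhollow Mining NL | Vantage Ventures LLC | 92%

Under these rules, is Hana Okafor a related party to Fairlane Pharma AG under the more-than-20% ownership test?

By parent–child attribution (R1), Hana Okafor is treated as also owning Lior Okafor's interest in Halcyon Industries Corp, giving 76% + 15% = 91%.
Chain via Halcyon Industries Corp. → Ironwood Energy Co. (R2): 91% × 38% × 52% = 17.9816% of Fairlane Pharma AG.
Chain via Oakhollow Mining NL → Vantage Ventures LLC (R2): 22% × 92% × 24% = 4.8576% of Fairlane Pharma AG.
Aggregating (R3): 17.9816% + 4.8576% = 22.8392%.
22.8392% exceeds the 20% threshold, so Hana is a related party to Fairlane Pharma AG.

Yes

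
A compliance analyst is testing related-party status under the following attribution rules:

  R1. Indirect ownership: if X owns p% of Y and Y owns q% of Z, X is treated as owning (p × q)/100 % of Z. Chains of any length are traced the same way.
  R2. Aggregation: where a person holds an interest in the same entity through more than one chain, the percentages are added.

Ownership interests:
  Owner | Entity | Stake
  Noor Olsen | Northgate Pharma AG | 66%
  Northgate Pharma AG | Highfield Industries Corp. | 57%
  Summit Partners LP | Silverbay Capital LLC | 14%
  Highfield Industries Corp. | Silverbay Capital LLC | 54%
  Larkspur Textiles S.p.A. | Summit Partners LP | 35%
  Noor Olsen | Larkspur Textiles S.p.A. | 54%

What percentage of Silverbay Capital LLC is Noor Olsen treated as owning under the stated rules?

22.9608%

Chain via Northgate Pharma AG → Highfield Industries Corp. (R1): 66% × 57% × 54% = 20.3148% of Silverbay Capital LLC.
Chain via Larkspur Textiles S.p.A. → Summit Partners LP (R1): 54% × 35% × 14% = 2.646% of Silverbay Capital LLC.
Aggregating (R2): 20.3148% + 2.646% = 22.9608%.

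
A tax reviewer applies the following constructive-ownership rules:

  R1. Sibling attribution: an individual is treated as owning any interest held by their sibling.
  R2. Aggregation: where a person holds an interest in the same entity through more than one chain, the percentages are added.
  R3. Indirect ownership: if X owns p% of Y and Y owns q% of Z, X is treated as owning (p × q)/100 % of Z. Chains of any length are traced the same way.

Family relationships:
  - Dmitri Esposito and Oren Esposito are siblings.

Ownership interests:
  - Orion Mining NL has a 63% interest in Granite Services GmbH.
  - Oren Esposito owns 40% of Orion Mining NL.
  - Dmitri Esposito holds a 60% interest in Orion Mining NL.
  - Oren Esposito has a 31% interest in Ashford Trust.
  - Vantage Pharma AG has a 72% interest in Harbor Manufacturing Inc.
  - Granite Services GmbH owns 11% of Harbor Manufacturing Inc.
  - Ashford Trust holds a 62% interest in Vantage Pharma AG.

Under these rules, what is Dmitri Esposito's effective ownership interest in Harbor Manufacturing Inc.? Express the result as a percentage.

By sibling attribution (R1), Dmitri Esposito is treated as also owning Oren Esposito's interest in Orion Mining NL, giving 60% + 40% = 100%.
By sibling attribution (R1), Dmitri Esposito is treated as owning Oren Esposito's 31% interest in Ashford Trust.
Chain via Orion Mining NL → Granite Services GmbH (R3): 100% × 63% × 11% = 6.93% of Harbor Manufacturing Inc.
Chain via Ashford Trust → Vantage Pharma AG (R3): 31% × 62% × 72% = 13.8384% of Harbor Manufacturing Inc.
Aggregating (R2): 6.93% + 13.8384% = 20.7684%.

20.7684%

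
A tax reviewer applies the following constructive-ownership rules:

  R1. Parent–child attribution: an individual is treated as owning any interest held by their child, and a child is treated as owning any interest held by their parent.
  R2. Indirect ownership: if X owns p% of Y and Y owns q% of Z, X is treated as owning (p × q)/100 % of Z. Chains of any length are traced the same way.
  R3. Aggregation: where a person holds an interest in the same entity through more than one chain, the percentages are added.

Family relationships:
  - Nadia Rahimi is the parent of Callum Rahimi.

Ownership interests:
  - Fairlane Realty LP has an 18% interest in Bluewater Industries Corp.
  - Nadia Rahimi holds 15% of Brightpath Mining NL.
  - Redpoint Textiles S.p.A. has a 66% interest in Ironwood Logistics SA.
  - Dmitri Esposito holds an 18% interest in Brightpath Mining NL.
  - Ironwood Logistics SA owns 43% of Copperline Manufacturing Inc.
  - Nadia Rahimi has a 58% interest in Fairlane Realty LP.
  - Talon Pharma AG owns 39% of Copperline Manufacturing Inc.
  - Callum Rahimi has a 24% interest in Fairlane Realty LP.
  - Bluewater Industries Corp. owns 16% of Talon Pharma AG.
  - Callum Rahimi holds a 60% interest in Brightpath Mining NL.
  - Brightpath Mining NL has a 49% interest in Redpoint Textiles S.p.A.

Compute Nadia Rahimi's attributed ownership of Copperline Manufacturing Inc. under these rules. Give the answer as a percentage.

By parent–child attribution (R1), Nadia Rahimi is treated as also owning Callum Rahimi's interest in Fairlane Realty LP, giving 58% + 24% = 82%.
By parent–child attribution (R1), Nadia Rahimi is treated as also owning Callum Rahimi's interest in Brightpath Mining NL, giving 15% + 60% = 75%.
Chain via Fairlane Realty LP → Bluewater Industries Corp. → Talon Pharma AG (R2): 82% × 18% × 16% × 39% = 0.921024% of Copperline Manufacturing Inc.
Chain via Brightpath Mining NL → Redpoint Textiles S.p.A. → Ironwood Logistics SA (R2): 75% × 49% × 66% × 43% = 10.42965% of Copperline Manufacturing Inc.
Aggregating (R3): 0.921024% + 10.42965% = 11.350674%.

11.350674%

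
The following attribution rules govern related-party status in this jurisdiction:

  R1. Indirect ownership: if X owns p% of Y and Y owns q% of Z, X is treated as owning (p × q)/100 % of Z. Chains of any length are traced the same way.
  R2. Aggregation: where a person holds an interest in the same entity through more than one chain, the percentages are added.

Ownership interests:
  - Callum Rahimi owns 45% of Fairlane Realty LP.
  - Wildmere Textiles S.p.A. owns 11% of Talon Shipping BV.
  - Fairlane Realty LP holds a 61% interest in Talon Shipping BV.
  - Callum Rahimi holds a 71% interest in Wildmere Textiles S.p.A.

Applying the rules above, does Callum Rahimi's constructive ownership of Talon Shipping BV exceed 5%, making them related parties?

Chain via Fairlane Realty LP (R1): 45% × 61% = 27.45% of Talon Shipping BV.
Chain via Wildmere Textiles S.p.A. (R1): 71% × 11% = 7.81% of Talon Shipping BV.
Aggregating (R2): 27.45% + 7.81% = 35.26%.
35.26% exceeds the 5% threshold, so Callum is a related party to Talon Shipping BV.

Yes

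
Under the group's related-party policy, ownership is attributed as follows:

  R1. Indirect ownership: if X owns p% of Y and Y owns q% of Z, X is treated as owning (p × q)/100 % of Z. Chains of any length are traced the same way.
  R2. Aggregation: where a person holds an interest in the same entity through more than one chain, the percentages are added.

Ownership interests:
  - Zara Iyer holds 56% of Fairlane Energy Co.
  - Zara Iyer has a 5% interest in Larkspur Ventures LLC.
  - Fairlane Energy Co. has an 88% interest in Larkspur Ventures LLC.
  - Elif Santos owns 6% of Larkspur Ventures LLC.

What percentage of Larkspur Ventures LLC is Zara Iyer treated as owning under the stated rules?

54.28%

Chain via Fairlane Energy Co. (R1): 56% × 88% = 49.28% of Larkspur Ventures LLC.
Direct interest in Larkspur Ventures LLC: 5%.
Aggregating (R2): 49.28% + 5% = 54.28%.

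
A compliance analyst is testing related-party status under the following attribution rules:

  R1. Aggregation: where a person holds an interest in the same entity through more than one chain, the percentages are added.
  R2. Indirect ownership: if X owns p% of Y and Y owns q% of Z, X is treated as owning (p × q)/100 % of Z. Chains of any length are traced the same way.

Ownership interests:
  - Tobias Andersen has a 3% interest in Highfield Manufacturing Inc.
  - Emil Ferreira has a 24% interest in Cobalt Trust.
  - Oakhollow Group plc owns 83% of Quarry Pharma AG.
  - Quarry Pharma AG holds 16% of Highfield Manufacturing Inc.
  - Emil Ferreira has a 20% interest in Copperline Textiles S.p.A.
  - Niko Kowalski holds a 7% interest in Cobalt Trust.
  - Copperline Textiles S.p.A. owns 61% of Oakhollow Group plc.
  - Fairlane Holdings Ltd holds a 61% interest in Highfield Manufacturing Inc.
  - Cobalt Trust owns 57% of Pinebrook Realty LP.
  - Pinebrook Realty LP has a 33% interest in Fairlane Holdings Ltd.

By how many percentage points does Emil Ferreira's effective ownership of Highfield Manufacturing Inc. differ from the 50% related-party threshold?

45.626056

Chain via Cobalt Trust → Pinebrook Realty LP → Fairlane Holdings Ltd (R2): 24% × 57% × 33% × 61% = 2.753784% of Highfield Manufacturing Inc.
Chain via Copperline Textiles S.p.A. → Oakhollow Group plc → Quarry Pharma AG (R2): 20% × 61% × 83% × 16% = 1.62016% of Highfield Manufacturing Inc.
Aggregating (R1): 2.753784% + 1.62016% = 4.373944%.
4.373944% falls short of the 50% threshold by 45.626056 percentage points.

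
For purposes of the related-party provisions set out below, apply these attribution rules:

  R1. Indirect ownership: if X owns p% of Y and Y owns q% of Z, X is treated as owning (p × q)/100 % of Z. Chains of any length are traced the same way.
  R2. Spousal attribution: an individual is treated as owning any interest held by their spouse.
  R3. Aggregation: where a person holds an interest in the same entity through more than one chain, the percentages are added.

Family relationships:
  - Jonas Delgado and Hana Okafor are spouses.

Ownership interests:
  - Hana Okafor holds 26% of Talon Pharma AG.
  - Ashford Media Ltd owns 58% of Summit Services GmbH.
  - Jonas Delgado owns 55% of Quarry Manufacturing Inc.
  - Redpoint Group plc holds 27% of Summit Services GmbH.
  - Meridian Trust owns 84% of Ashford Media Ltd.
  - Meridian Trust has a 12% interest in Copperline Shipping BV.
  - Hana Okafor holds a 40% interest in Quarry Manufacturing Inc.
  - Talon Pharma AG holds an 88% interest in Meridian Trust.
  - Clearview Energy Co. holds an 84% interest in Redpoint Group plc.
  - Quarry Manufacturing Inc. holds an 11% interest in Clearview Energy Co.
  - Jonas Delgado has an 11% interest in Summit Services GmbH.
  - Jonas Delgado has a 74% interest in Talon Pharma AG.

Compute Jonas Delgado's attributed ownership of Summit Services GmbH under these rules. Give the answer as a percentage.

56.24366%

By spousal attribution (R2), Jonas Delgado is treated as also owning Hana Okafor's interest in Quarry Manufacturing Inc, giving 55% + 40% = 95%.
By spousal attribution (R2), Jonas Delgado is treated as also owning Hana Okafor's interest in Talon Pharma AG, giving 74% + 26% = 100%.
Chain via Quarry Manufacturing Inc. → Clearview Energy Co. → Redpoint Group plc (R1): 95% × 11% × 84% × 27% = 2.37006% of Summit Services GmbH.
Chain via Talon Pharma AG → Meridian Trust → Ashford Media Ltd (R1): 100% × 88% × 84% × 58% = 42.8736% of Summit Services GmbH.
Direct interest in Summit Services GmbH: 11%.
Aggregating (R3): 2.37006% + 42.8736% + 11% = 56.24366%.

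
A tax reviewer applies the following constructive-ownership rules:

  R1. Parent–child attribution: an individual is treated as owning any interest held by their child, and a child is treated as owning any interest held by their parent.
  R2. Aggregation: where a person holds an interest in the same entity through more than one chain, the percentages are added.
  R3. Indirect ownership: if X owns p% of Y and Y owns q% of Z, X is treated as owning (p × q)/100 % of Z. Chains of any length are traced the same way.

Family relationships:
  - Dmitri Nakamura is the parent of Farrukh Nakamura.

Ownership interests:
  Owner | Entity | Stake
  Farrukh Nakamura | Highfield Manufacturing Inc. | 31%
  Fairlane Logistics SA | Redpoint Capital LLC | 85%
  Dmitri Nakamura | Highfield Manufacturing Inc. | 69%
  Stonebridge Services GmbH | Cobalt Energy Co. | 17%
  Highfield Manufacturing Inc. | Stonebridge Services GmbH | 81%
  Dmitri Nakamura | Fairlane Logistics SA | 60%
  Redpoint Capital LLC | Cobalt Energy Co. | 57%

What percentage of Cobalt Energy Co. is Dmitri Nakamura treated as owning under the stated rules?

42.84%

By parent–child attribution (R1), Dmitri Nakamura is treated as also owning Farrukh Nakamura's interest in Highfield Manufacturing Inc, giving 69% + 31% = 100%.
Chain via Fairlane Logistics SA → Redpoint Capital LLC (R3): 60% × 85% × 57% = 29.07% of Cobalt Energy Co.
Chain via Highfield Manufacturing Inc. → Stonebridge Services GmbH (R3): 100% × 81% × 17% = 13.77% of Cobalt Energy Co.
Aggregating (R2): 29.07% + 13.77% = 42.84%.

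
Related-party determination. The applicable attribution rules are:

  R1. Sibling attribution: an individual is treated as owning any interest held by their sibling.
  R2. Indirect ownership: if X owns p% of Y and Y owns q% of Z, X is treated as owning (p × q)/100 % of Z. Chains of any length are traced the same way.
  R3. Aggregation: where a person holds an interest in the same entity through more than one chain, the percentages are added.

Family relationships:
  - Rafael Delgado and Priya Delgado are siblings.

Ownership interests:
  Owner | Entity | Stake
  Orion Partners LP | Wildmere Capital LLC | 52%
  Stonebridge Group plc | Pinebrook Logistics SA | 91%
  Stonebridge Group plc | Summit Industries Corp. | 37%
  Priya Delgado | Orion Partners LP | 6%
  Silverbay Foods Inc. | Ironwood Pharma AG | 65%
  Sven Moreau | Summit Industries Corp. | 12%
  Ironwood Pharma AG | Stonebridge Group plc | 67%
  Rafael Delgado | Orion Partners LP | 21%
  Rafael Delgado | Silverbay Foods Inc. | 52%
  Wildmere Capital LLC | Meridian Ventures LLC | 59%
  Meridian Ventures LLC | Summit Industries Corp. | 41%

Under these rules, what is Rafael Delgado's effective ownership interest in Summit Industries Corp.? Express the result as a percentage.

11.775296%

By sibling attribution (R1), Rafael Delgado is treated as also owning Priya Delgado's interest in Orion Partners LP, giving 21% + 6% = 27%.
Chain via Orion Partners LP → Wildmere Capital LLC → Meridian Ventures LLC (R2): 27% × 52% × 59% × 41% = 3.396276% of Summit Industries Corp.
Chain via Silverbay Foods Inc. → Ironwood Pharma AG → Stonebridge Group plc (R2): 52% × 65% × 67% × 37% = 8.37902% of Summit Industries Corp.
Aggregating (R3): 3.396276% + 8.37902% = 11.775296%.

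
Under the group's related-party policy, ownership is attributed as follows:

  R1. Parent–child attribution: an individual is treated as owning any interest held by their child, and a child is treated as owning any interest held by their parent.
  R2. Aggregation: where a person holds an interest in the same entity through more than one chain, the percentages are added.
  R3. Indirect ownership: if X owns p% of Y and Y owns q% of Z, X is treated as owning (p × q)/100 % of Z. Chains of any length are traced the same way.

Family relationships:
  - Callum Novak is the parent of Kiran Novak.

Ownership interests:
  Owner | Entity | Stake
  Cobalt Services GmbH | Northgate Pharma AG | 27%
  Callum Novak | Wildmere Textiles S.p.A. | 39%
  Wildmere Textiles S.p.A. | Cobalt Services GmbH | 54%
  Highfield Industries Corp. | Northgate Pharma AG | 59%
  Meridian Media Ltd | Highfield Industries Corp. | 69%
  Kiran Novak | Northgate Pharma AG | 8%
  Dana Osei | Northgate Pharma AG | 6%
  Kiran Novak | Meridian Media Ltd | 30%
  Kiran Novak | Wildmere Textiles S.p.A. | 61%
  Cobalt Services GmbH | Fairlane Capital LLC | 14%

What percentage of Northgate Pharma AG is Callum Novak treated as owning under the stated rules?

By parent–child attribution (R1), Callum Novak is treated as also owning Kiran Novak's interest in Wildmere Textiles S.p.A, giving 39% + 61% = 100%.
By parent–child attribution (R1), Callum Novak is treated as owning Kiran Novak's 30% interest in Meridian Media Ltd.
By parent–child attribution (R1), Callum Novak is treated as owning Kiran Novak's 8% interest in Northgate Pharma AG.
Chain via Wildmere Textiles S.p.A. → Cobalt Services GmbH (R3): 100% × 54% × 27% = 14.58% of Northgate Pharma AG.
Chain via Meridian Media Ltd → Highfield Industries Corp. (R3): 30% × 69% × 59% = 12.213% of Northgate Pharma AG.
Direct interest in Northgate Pharma AG: 8%.
Aggregating (R2): 14.58% + 12.213% + 8% = 34.793%.

34.793%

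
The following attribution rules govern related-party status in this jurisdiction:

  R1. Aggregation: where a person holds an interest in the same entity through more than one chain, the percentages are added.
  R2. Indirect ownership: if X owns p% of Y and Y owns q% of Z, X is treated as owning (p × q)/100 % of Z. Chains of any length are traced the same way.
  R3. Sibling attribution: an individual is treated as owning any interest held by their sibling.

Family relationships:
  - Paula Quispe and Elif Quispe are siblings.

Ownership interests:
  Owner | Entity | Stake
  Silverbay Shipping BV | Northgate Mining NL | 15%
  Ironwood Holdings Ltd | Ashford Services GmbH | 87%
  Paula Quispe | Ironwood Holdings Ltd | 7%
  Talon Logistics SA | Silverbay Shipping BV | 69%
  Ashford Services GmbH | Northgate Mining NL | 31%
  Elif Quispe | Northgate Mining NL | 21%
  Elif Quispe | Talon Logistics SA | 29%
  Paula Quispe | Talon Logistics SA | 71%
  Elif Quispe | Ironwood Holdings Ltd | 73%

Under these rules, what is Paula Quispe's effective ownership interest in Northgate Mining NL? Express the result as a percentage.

By sibling attribution (R3), Paula Quispe is treated as also owning Elif Quispe's interest in Talon Logistics SA, giving 71% + 29% = 100%.
By sibling attribution (R3), Paula Quispe is treated as also owning Elif Quispe's interest in Ironwood Holdings Ltd, giving 7% + 73% = 80%.
By sibling attribution (R3), Paula Quispe is treated as owning Elif Quispe's 21% interest in Northgate Mining NL.
Chain via Talon Logistics SA → Silverbay Shipping BV (R2): 100% × 69% × 15% = 10.35% of Northgate Mining NL.
Chain via Ironwood Holdings Ltd → Ashford Services GmbH (R2): 80% × 87% × 31% = 21.576% of Northgate Mining NL.
Direct interest in Northgate Mining NL: 21%.
Aggregating (R1): 10.35% + 21.576% + 21% = 52.926%.

52.926%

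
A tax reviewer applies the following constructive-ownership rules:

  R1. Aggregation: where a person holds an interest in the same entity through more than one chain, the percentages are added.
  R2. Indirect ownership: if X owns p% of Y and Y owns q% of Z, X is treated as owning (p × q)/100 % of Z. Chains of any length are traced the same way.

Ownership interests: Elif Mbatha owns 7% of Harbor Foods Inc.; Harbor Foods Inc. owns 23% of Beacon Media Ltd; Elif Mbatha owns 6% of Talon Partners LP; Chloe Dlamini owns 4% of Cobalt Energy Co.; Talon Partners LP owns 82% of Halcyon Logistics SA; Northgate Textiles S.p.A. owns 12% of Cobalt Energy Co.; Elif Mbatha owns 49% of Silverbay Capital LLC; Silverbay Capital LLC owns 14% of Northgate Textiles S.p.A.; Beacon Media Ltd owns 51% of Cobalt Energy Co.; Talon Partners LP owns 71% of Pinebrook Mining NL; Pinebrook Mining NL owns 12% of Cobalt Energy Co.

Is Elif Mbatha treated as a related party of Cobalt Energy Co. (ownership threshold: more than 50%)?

No

Chain via Harbor Foods Inc. → Beacon Media Ltd (R2): 7% × 23% × 51% = 0.8211% of Cobalt Energy Co.
Chain via Talon Partners LP → Pinebrook Mining NL (R2): 6% × 71% × 12% = 0.5112% of Cobalt Energy Co.
Chain via Silverbay Capital LLC → Northgate Textiles S.p.A. (R2): 49% × 14% × 12% = 0.8232% of Cobalt Energy Co.
Aggregating (R1): 0.8211% + 0.5112% + 0.8232% = 2.1555%.
2.1555% does not exceed the 50% threshold, so Elif is not a related party to Cobalt Energy Co.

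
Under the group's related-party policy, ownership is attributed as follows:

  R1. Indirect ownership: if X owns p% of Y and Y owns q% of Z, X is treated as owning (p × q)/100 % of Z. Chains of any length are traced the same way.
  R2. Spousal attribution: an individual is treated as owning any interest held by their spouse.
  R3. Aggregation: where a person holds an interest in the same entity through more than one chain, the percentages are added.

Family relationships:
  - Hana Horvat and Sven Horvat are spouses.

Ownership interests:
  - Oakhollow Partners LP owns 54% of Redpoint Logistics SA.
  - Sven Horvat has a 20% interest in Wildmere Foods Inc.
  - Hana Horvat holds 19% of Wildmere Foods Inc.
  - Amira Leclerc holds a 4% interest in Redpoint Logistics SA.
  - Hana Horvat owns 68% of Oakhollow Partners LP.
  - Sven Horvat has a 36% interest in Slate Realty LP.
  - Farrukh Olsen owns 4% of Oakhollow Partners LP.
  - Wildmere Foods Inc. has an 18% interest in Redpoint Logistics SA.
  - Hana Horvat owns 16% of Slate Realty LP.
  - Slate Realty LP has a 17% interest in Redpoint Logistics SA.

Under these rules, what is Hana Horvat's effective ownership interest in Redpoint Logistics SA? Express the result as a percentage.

By spousal attribution (R2), Hana Horvat is treated as also owning Sven Horvat's interest in Slate Realty LP, giving 16% + 36% = 52%.
By spousal attribution (R2), Hana Horvat is treated as also owning Sven Horvat's interest in Wildmere Foods Inc, giving 19% + 20% = 39%.
Chain via Oakhollow Partners LP (R1): 68% × 54% = 36.72% of Redpoint Logistics SA.
Chain via Slate Realty LP (R1): 52% × 17% = 8.84% of Redpoint Logistics SA.
Chain via Wildmere Foods Inc. (R1): 39% × 18% = 7.02% of Redpoint Logistics SA.
Aggregating (R3): 36.72% + 8.84% + 7.02% = 52.58%.

52.58%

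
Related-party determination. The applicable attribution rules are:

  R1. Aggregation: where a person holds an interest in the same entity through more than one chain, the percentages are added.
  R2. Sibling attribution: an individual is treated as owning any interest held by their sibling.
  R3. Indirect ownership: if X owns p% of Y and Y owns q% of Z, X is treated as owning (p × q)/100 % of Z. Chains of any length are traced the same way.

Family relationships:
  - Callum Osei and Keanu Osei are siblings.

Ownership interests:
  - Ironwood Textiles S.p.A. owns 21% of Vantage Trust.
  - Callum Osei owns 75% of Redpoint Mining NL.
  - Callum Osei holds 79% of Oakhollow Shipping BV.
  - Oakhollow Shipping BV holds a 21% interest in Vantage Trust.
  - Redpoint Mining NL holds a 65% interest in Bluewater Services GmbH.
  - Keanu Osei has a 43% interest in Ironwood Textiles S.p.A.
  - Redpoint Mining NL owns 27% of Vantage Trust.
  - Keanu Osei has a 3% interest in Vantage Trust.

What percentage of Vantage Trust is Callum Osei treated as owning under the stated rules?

48.87%

By sibling attribution (R2), Callum Osei is treated as owning Keanu Osei's 43% interest in Ironwood Textiles S.p.A.
By sibling attribution (R2), Callum Osei is treated as owning Keanu Osei's 3% interest in Vantage Trust.
Chain via Oakhollow Shipping BV (R3): 79% × 21% = 16.59% of Vantage Trust.
Chain via Redpoint Mining NL (R3): 75% × 27% = 20.25% of Vantage Trust.
Chain via Ironwood Textiles S.p.A. (R3): 43% × 21% = 9.03% of Vantage Trust.
Direct interest in Vantage Trust: 3%.
Aggregating (R1): 16.59% + 20.25% + 9.03% + 3% = 48.87%.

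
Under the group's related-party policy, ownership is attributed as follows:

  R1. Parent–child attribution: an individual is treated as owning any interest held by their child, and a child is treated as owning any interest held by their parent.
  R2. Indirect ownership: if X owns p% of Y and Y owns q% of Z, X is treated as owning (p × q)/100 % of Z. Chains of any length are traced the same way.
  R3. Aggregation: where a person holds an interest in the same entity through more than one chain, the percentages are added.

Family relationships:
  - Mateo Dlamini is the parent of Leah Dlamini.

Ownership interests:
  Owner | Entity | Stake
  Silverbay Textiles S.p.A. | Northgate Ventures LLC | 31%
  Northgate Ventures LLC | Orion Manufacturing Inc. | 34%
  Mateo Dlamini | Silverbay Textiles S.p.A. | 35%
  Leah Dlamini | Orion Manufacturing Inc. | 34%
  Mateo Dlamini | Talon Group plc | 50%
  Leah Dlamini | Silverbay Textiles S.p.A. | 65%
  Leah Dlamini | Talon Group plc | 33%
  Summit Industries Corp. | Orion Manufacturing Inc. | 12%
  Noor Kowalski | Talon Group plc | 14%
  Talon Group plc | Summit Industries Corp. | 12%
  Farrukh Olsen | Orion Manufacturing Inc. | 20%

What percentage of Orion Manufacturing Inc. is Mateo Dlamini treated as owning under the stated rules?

45.7352%

By parent–child attribution (R1), Mateo Dlamini is treated as also owning Leah Dlamini's interest in Talon Group plc, giving 50% + 33% = 83%.
By parent–child attribution (R1), Mateo Dlamini is treated as also owning Leah Dlamini's interest in Silverbay Textiles S.p.A, giving 35% + 65% = 100%.
By parent–child attribution (R1), Mateo Dlamini is treated as owning Leah Dlamini's 34% interest in Orion Manufacturing Inc.
Chain via Talon Group plc → Summit Industries Corp. (R2): 83% × 12% × 12% = 1.1952% of Orion Manufacturing Inc.
Chain via Silverbay Textiles S.p.A. → Northgate Ventures LLC (R2): 100% × 31% × 34% = 10.54% of Orion Manufacturing Inc.
Direct interest in Orion Manufacturing Inc: 34%.
Aggregating (R3): 1.1952% + 10.54% + 34% = 45.7352%.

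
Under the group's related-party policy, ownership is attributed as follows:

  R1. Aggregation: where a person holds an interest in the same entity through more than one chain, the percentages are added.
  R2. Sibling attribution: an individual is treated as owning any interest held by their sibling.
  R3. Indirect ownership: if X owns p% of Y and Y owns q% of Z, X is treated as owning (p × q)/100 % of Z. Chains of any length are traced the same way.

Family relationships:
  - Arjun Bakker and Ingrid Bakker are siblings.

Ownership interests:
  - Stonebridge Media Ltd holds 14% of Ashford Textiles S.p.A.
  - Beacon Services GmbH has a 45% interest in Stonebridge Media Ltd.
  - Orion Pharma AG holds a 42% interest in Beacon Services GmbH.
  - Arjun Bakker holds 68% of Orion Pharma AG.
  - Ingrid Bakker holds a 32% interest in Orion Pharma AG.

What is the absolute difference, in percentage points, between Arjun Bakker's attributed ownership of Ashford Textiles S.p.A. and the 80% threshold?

By sibling attribution (R2), Arjun Bakker is treated as also owning Ingrid Bakker's interest in Orion Pharma AG, giving 68% + 32% = 100%.
Chain via Orion Pharma AG → Beacon Services GmbH → Stonebridge Media Ltd (R3): 100% × 42% × 45% × 14% = 2.646% of Ashford Textiles S.p.A.
2.646% falls short of the 80% threshold by 77.354 percentage points.

77.354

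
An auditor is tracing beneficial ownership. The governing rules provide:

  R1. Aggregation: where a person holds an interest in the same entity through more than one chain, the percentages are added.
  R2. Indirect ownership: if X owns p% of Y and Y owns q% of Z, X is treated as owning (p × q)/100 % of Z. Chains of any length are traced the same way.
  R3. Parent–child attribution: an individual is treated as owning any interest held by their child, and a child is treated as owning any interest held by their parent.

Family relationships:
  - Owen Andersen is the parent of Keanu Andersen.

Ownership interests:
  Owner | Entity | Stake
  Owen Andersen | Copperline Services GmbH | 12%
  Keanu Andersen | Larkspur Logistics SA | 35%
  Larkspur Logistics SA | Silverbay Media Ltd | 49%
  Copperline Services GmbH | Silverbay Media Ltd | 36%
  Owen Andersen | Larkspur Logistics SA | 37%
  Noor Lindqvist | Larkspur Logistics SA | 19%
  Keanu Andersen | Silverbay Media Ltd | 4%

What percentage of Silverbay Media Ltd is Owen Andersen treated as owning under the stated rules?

By parent–child attribution (R3), Owen Andersen is treated as also owning Keanu Andersen's interest in Larkspur Logistics SA, giving 37% + 35% = 72%.
By parent–child attribution (R3), Owen Andersen is treated as owning Keanu Andersen's 4% interest in Silverbay Media Ltd.
Chain via Copperline Services GmbH (R2): 12% × 36% = 4.32% of Silverbay Media Ltd.
Chain via Larkspur Logistics SA (R2): 72% × 49% = 35.28% of Silverbay Media Ltd.
Direct interest in Silverbay Media Ltd: 4%.
Aggregating (R1): 4.32% + 35.28% + 4% = 43.6%.

43.6%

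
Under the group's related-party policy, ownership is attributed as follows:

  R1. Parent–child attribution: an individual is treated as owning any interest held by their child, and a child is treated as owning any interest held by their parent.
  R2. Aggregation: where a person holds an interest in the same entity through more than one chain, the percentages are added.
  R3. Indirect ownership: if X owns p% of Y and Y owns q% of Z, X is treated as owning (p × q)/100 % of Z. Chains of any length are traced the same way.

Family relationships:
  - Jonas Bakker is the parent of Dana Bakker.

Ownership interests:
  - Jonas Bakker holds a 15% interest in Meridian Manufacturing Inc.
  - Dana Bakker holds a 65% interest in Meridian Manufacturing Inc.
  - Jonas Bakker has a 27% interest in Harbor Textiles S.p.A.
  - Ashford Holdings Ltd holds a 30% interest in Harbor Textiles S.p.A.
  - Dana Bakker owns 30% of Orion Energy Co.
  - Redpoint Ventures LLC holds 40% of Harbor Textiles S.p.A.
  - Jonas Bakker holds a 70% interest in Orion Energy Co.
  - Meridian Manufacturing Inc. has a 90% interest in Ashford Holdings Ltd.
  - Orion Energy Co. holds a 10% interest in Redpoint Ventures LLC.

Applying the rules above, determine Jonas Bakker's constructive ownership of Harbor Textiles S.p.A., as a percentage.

By parent–child attribution (R1), Jonas Bakker is treated as also owning Dana Bakker's interest in Orion Energy Co, giving 70% + 30% = 100%.
By parent–child attribution (R1), Jonas Bakker is treated as also owning Dana Bakker's interest in Meridian Manufacturing Inc, giving 15% + 65% = 80%.
Chain via Orion Energy Co. → Redpoint Ventures LLC (R3): 100% × 10% × 40% = 4% of Harbor Textiles S.p.A.
Chain via Meridian Manufacturing Inc. → Ashford Holdings Ltd (R3): 80% × 90% × 30% = 21.6% of Harbor Textiles S.p.A.
Direct interest in Harbor Textiles S.p.A: 27%.
Aggregating (R2): 4% + 21.6% + 27% = 52.6%.

52.6%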